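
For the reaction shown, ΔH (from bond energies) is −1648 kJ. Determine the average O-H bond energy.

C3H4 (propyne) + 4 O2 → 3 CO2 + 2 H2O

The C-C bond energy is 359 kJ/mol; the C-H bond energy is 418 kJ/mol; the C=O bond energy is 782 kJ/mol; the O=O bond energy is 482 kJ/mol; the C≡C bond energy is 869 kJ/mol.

D(O-H) ≈ 446 kJ/mol

Let D be the O-H bond energy.
Σ(broken) = 1×869 + 1×359 + 4×418 + 4×482 = 4828
Σ(formed) = 6×782 + 4×D = 4692 + 4D
ΔH = Σ(broken) − Σ(formed) = (4828) − (4692 + 4D) = +136 − 4D
Setting this equal to −1648 kJ gives 4D = 1784, so D = 446 kJ/mol.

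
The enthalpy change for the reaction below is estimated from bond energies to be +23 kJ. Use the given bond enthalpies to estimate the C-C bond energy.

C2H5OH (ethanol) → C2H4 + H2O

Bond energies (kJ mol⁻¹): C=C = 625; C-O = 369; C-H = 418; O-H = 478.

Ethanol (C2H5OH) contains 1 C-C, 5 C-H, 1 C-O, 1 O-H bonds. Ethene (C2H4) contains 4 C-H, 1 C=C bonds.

D(C-C) ≈ 339 kJ/mol

Let D be the C-C bond energy.
Σ(broken) = 1×D + 5×418 + 1×369 + 1×478 = 2937 + D
Σ(formed) = 4×418 + 1×625 + 2×478 = 3253
ΔH = Σ(broken) − Σ(formed) = (2937 + D) − (3253) = −316 + D
Setting this equal to +23 kJ gives D = 339 kJ/mol.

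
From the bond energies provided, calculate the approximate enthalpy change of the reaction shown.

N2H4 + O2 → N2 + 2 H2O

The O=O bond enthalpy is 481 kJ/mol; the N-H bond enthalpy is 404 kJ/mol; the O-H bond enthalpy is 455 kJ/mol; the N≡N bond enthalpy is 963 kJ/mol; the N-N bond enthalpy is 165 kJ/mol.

ΔH ≈ −521 kJ

Bonds broken (reactants):
  N-H: 4 × 404 = 1616
  N-N: 1 × 165 = 165
  O=O: 1 × 481 = 481
  Σ(broken) = 2262 kJ
Bonds formed (products):
  N≡N: 1 × 963 = 963
  O-H: 4 × 455 = 1820
  Σ(formed) = 2783 kJ
ΔH = Σ(broken) − Σ(formed) = 2262 − 2783 = −521 kJ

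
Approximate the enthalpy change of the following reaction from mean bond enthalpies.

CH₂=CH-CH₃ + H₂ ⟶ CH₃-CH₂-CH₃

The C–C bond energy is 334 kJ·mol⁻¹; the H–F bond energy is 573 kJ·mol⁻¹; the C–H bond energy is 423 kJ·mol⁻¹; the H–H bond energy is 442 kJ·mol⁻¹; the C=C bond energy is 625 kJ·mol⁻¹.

ΔH ≈ −113 kJ

Bonds broken (reactants):
  C–C: 1 × 334 = 334
  C–H: 6 × 423 = 2538
  C=C: 1 × 625 = 625
  H–H: 1 × 442 = 442
  Σ(broken) = 3939 kJ
Bonds formed (products):
  C–C: 2 × 334 = 668
  C–H: 8 × 423 = 3384
  Σ(formed) = 4052 kJ
ΔH = Σ(broken) − Σ(formed) = 3939 − 4052 = −113 kJ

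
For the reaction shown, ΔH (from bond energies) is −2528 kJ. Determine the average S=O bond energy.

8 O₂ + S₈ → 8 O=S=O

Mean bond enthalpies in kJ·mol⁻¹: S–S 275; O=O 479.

D(S=O) ≈ 535 kJ/mol

Let D be the S=O bond energy.
Σ(broken) = 8×479 + 8×275 = 6032
Σ(formed) = 16×D = 16D
ΔH = Σ(broken) − Σ(formed) = (6032) − (16D) = +6032 − 16D
Setting this equal to −2528 kJ gives 16D = 8560, so D = 535 kJ/mol.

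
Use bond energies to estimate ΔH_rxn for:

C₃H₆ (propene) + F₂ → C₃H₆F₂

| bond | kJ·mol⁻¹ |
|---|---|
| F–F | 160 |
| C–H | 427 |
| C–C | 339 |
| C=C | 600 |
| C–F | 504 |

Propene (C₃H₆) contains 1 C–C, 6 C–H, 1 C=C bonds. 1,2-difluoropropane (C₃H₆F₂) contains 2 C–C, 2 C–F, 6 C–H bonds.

ΔH ≈ −587 kJ

Bonds broken (reactants):
  C–C: 1 × 339 = 339
  C–H: 6 × 427 = 2562
  C=C: 1 × 600 = 600
  F–F: 1 × 160 = 160
  Σ(broken) = 3661 kJ
Bonds formed (products):
  C–C: 2 × 339 = 678
  C–F: 2 × 504 = 1008
  C–H: 6 × 427 = 2562
  Σ(formed) = 4248 kJ
ΔH = Σ(broken) − Σ(formed) = 3661 − 4248 = −587 kJ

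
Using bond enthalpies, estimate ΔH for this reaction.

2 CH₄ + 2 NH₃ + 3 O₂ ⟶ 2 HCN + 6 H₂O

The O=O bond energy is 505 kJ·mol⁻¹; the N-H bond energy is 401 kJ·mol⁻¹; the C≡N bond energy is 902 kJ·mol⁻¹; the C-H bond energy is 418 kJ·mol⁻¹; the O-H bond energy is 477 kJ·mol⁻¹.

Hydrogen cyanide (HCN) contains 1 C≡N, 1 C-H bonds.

ΔH ≈ −1099 kJ

Bonds broken (reactants):
  C-H: 8 × 418 = 3344
  N-H: 6 × 401 = 2406
  O=O: 3 × 505 = 1515
  Σ(broken) = 7265 kJ
Bonds formed (products):
  C≡N: 2 × 902 = 1804
  C-H: 2 × 418 = 836
  O-H: 12 × 477 = 5724
  Σ(formed) = 8364 kJ
ΔH = Σ(broken) − Σ(formed) = 7265 − 8364 = −1099 kJ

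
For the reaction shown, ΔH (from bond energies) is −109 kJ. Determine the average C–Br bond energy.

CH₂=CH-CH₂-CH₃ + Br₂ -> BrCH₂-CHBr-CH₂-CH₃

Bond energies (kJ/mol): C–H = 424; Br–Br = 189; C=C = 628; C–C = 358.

Let D be the C–Br bond energy.
Σ(broken) = 1×189 + 2×358 + 8×424 + 1×628 = 4925
Σ(formed) = 2×D + 3×358 + 8×424 = 4466 + 2D
ΔH = Σ(broken) − Σ(formed) = (4925) − (4466 + 2D) = +459 − 2D
Setting this equal to −109 kJ gives 2D = 568, so D = 284 kJ/mol.

D(C–Br) ≈ 284 kJ/mol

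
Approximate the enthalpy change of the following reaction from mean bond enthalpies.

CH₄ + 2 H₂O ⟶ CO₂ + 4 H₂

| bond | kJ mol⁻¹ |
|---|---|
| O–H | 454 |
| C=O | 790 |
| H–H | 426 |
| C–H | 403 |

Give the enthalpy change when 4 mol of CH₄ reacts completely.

Bonds broken (reactants):
  C–H: 4 × 403 = 1612
  O–H: 4 × 454 = 1816
  Σ(broken) = 3428 kJ
Bonds formed (products):
  C=O: 2 × 790 = 1580
  H–H: 4 × 426 = 1704
  Σ(formed) = 3284 kJ
ΔH = Σ(broken) − Σ(formed) = 3428 − 3284 = +144 kJ
For 4× the reaction as written: 4 × (+144) = +576 kJ

ΔH = +576 kJ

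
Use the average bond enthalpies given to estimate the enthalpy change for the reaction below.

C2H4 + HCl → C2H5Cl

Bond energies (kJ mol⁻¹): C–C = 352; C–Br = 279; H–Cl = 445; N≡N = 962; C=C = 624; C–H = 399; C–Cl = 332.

Bonds broken (reactants):
  C–H: 4 × 399 = 1596
  C=C: 1 × 624 = 624
  H–Cl: 1 × 445 = 445
  Σ(broken) = 2665 kJ
Bonds formed (products):
  C–C: 1 × 352 = 352
  C–Cl: 1 × 332 = 332
  C–H: 5 × 399 = 1995
  Σ(formed) = 2679 kJ
ΔH = Σ(broken) − Σ(formed) = 2665 − 2679 = −14 kJ

ΔH ≈ −14 kJ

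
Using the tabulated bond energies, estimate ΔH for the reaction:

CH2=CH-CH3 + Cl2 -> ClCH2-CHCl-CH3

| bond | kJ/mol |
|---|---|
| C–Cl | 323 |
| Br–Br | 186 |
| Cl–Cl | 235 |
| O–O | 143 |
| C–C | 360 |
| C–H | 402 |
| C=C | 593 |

Bonds broken (reactants):
  C–C: 1 × 360 = 360
  C–H: 6 × 402 = 2412
  C=C: 1 × 593 = 593
  Cl–Cl: 1 × 235 = 235
  Σ(broken) = 3600 kJ
Bonds formed (products):
  C–C: 2 × 360 = 720
  C–Cl: 2 × 323 = 646
  C–H: 6 × 402 = 2412
  Σ(formed) = 3778 kJ
ΔH = Σ(broken) − Σ(formed) = 3600 − 3778 = −178 kJ

ΔH ≈ −178 kJ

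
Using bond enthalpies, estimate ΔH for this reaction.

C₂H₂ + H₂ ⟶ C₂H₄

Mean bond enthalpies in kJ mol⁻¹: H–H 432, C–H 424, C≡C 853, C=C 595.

Bonds broken (reactants):
  C≡C: 1 × 853 = 853
  C–H: 2 × 424 = 848
  H–H: 1 × 432 = 432
  Σ(broken) = 2133 kJ
Bonds formed (products):
  C–H: 4 × 424 = 1696
  C=C: 1 × 595 = 595
  Σ(formed) = 2291 kJ
ΔH = Σ(broken) − Σ(formed) = 2133 − 2291 = −158 kJ

ΔH ≈ −158 kJ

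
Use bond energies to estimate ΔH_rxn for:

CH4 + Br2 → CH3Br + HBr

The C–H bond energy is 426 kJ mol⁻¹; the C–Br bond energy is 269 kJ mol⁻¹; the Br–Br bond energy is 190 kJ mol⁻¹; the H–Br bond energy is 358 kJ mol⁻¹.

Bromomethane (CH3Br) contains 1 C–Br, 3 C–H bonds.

Bonds broken (reactants):
  Br–Br: 1 × 190 = 190
  C–H: 4 × 426 = 1704
  Σ(broken) = 1894 kJ
Bonds formed (products):
  C–Br: 1 × 269 = 269
  C–H: 3 × 426 = 1278
  H–Br: 1 × 358 = 358
  Σ(formed) = 1905 kJ
ΔH = Σ(broken) − Σ(formed) = 1894 − 1905 = −11 kJ

ΔH ≈ −11 kJ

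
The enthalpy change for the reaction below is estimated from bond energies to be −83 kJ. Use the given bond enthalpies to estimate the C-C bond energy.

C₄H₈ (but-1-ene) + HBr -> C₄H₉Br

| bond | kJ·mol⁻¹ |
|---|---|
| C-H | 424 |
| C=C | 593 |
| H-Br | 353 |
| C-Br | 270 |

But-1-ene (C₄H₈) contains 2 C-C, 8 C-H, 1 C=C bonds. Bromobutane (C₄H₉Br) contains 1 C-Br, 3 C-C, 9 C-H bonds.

D(C-C) ≈ 335 kJ/mol

Let D be the C-C bond energy.
Σ(broken) = 2×D + 8×424 + 1×593 + 1×353 = 4338 + 2D
Σ(formed) = 1×270 + 3×D + 9×424 = 4086 + 3D
ΔH = Σ(broken) − Σ(formed) = (4338 + 2D) − (4086 + 3D) = +252 − D
Setting this equal to −83 kJ gives D = 335 kJ/mol.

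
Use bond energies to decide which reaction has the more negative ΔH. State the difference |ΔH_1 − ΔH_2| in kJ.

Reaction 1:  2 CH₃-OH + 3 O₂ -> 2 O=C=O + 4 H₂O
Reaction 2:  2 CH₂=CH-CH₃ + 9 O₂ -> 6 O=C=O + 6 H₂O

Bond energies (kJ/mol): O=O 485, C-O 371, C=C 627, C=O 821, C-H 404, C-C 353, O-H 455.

Reaction 2, by 2746 kJ

Reaction 1:
  Bonds broken (reactants):
    C-H: 6 × 404 = 2424
    C-O: 2 × 371 = 742
    O-H: 2 × 455 = 910
    O=O: 3 × 485 = 1455
    Σ(broken) = 5531 kJ
  Bonds formed (products):
    C=O: 4 × 821 = 3284
    O-H: 8 × 455 = 3640
    Σ(formed) = 6924 kJ
  ΔH_1 = 5531 − 6924 = −1393 kJ
Reaction 2:
  Bonds broken (reactants):
    C-C: 2 × 353 = 706
    C-H: 12 × 404 = 4848
    C=C: 2 × 627 = 1254
    O=O: 9 × 485 = 4365
    Σ(broken) = 11173 kJ
  Bonds formed (products):
    C=O: 12 × 821 = 9852
    O-H: 12 × 455 = 5460
    Σ(formed) = 15312 kJ
  ΔH_2 = 11173 − 15312 = −4139 kJ
ΔH_1 − ΔH_2 = +2746 kJ, so reaction 2 has the more negative ΔH; |ΔH_1 − ΔH_2| = 2746 kJ.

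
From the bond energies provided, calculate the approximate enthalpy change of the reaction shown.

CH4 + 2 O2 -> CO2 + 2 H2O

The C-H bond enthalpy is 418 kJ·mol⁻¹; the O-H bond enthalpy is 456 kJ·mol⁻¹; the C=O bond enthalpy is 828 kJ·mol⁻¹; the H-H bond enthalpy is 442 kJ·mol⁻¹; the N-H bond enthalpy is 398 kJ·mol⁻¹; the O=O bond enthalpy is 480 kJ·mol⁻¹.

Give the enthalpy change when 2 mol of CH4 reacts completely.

ΔH = −1696 kJ

Bonds broken (reactants):
  C-H: 4 × 418 = 1672
  O=O: 2 × 480 = 960
  Σ(broken) = 2632 kJ
Bonds formed (products):
  C=O: 2 × 828 = 1656
  O-H: 4 × 456 = 1824
  Σ(formed) = 3480 kJ
ΔH = Σ(broken) − Σ(formed) = 2632 − 3480 = −848 kJ
For 2× the reaction as written: 2 × (−848) = −1696 kJ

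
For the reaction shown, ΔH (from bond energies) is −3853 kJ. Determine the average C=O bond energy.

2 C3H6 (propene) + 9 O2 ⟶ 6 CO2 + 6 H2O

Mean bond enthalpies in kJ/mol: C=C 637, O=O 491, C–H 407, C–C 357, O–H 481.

D(C=O) ≈ 781 kJ/mol

Let D be the C=O bond energy.
Σ(broken) = 2×357 + 12×407 + 2×637 + 9×491 = 11291
Σ(formed) = 12×D + 12×481 = 5772 + 12D
ΔH = Σ(broken) − Σ(formed) = (11291) − (5772 + 12D) = +5519 − 12D
Setting this equal to −3853 kJ gives 12D = 9372, so D = 781 kJ/mol.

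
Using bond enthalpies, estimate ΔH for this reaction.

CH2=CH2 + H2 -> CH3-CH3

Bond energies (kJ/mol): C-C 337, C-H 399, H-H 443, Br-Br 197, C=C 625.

Bonds broken (reactants):
  C-H: 4 × 399 = 1596
  C=C: 1 × 625 = 625
  H-H: 1 × 443 = 443
  Σ(broken) = 2664 kJ
Bonds formed (products):
  C-C: 1 × 337 = 337
  C-H: 6 × 399 = 2394
  Σ(formed) = 2731 kJ
ΔH = Σ(broken) − Σ(formed) = 2664 − 2731 = −67 kJ

ΔH ≈ −67 kJ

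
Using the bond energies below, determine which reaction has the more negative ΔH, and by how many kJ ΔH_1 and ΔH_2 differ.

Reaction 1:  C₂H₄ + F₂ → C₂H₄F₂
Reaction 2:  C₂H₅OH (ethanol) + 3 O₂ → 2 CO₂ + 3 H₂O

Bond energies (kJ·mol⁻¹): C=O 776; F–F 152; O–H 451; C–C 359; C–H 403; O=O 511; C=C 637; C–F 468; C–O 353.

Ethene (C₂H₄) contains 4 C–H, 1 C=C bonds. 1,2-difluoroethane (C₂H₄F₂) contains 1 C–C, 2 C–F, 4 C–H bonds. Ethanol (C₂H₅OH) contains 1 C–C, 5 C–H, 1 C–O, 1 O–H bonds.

Reaction 2, by 593 kJ

Reaction 1:
  Bonds broken (reactants):
    C–H: 4 × 403 = 1612
    C=C: 1 × 637 = 637
    F–F: 1 × 152 = 152
    Σ(broken) = 2401 kJ
  Bonds formed (products):
    C–C: 1 × 359 = 359
    C–F: 2 × 468 = 936
    C–H: 4 × 403 = 1612
    Σ(formed) = 2907 kJ
  ΔH_1 = 2401 − 2907 = −506 kJ
Reaction 2:
  Bonds broken (reactants):
    C–C: 1 × 359 = 359
    C–H: 5 × 403 = 2015
    C–O: 1 × 353 = 353
    O–H: 1 × 451 = 451
    O=O: 3 × 511 = 1533
    Σ(broken) = 4711 kJ
  Bonds formed (products):
    C=O: 4 × 776 = 3104
    O–H: 6 × 451 = 2706
    Σ(formed) = 5810 kJ
  ΔH_2 = 4711 − 5810 = −1099 kJ
ΔH_1 − ΔH_2 = +593 kJ, so reaction 2 has the more negative ΔH; |ΔH_1 − ΔH_2| = 593 kJ.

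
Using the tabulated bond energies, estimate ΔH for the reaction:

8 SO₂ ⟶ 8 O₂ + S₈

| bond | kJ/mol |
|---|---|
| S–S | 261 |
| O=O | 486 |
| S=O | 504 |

ΔH ≈ +2088 kJ

Bonds broken (reactants):
  S=O: 16 × 504 = 8064
  Σ(broken) = 8064 kJ
Bonds formed (products):
  O=O: 8 × 486 = 3888
  S–S: 8 × 261 = 2088
  Σ(formed) = 5976 kJ
ΔH = Σ(broken) − Σ(formed) = 8064 − 5976 = +2088 kJ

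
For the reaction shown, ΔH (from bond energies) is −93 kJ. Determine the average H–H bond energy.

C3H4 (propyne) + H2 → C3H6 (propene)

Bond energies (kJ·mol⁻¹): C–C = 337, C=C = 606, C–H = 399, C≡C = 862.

D(H–H) ≈ 449 kJ/mol

Let D be the H–H bond energy.
Σ(broken) = 1×862 + 1×337 + 4×399 + 1×D = 2795 + D
Σ(formed) = 1×337 + 6×399 + 1×606 = 3337
ΔH = Σ(broken) − Σ(formed) = (2795 + D) − (3337) = −542 + D
Setting this equal to −93 kJ gives D = 449 kJ/mol.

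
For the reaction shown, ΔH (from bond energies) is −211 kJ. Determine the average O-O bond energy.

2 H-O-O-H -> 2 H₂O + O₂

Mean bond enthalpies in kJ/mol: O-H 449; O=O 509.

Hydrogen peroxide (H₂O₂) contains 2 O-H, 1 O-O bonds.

D(O-O) ≈ 149 kJ/mol

Let D be the O-O bond energy.
Σ(broken) = 4×449 + 2×D = 1796 + 2D
Σ(formed) = 4×449 + 1×509 = 2305
ΔH = Σ(broken) − Σ(formed) = (1796 + 2D) − (2305) = −509 + 2D
Setting this equal to −211 kJ gives 2D = 298, so D = 149 kJ/mol.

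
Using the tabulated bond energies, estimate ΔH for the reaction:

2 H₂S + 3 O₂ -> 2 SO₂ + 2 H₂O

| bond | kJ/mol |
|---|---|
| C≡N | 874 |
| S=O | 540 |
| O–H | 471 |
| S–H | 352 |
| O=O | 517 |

Bonds broken (reactants):
  O=O: 3 × 517 = 1551
  S–H: 4 × 352 = 1408
  Σ(broken) = 2959 kJ
Bonds formed (products):
  O–H: 4 × 471 = 1884
  S=O: 4 × 540 = 2160
  Σ(formed) = 4044 kJ
ΔH = Σ(broken) − Σ(formed) = 2959 − 4044 = −1085 kJ

ΔH ≈ −1085 kJ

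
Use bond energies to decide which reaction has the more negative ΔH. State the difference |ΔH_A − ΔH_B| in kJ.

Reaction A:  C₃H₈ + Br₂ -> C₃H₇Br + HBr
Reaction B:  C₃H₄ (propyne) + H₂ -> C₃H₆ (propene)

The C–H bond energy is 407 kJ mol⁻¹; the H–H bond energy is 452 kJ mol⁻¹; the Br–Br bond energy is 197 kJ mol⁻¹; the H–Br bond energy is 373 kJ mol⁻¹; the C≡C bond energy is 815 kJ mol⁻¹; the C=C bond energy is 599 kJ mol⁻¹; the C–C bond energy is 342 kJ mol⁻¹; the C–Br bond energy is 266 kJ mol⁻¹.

Reaction B, by 111 kJ

Reaction A:
  Bonds broken (reactants):
    Br–Br: 1 × 197 = 197
    C–C: 2 × 342 = 684
    C–H: 8 × 407 = 3256
    Σ(broken) = 4137 kJ
  Bonds formed (products):
    C–Br: 1 × 266 = 266
    C–C: 2 × 342 = 684
    C–H: 7 × 407 = 2849
    H–Br: 1 × 373 = 373
    Σ(formed) = 4172 kJ
  ΔH_A = 4137 − 4172 = −35 kJ
Reaction B:
  Bonds broken (reactants):
    C≡C: 1 × 815 = 815
    C–C: 1 × 342 = 342
    C–H: 4 × 407 = 1628
    H–H: 1 × 452 = 452
    Σ(broken) = 3237 kJ
  Bonds formed (products):
    C–C: 1 × 342 = 342
    C–H: 6 × 407 = 2442
    C=C: 1 × 599 = 599
    Σ(formed) = 3383 kJ
  ΔH_B = 3237 − 3383 = −146 kJ
ΔH_A − ΔH_B = +111 kJ, so reaction B has the more negative ΔH; |ΔH_A − ΔH_B| = 111 kJ.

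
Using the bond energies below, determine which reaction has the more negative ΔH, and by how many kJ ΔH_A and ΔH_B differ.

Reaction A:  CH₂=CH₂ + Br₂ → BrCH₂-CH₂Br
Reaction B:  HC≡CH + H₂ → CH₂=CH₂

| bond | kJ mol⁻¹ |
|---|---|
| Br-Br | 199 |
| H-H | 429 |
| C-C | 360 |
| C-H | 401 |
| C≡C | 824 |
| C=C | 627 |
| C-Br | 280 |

Reaction A:
  Bonds broken (reactants):
    Br-Br: 1 × 199 = 199
    C-H: 4 × 401 = 1604
    C=C: 1 × 627 = 627
    Σ(broken) = 2430 kJ
  Bonds formed (products):
    C-Br: 2 × 280 = 560
    C-C: 1 × 360 = 360
    C-H: 4 × 401 = 1604
    Σ(formed) = 2524 kJ
  ΔH_A = 2430 − 2524 = −94 kJ
Reaction B:
  Bonds broken (reactants):
    C≡C: 1 × 824 = 824
    C-H: 2 × 401 = 802
    H-H: 1 × 429 = 429
    Σ(broken) = 2055 kJ
  Bonds formed (products):
    C-H: 4 × 401 = 1604
    C=C: 1 × 627 = 627
    Σ(formed) = 2231 kJ
  ΔH_B = 2055 − 2231 = −176 kJ
ΔH_A − ΔH_B = +82 kJ, so reaction B has the more negative ΔH; |ΔH_A − ΔH_B| = 82 kJ.

Reaction B, by 82 kJ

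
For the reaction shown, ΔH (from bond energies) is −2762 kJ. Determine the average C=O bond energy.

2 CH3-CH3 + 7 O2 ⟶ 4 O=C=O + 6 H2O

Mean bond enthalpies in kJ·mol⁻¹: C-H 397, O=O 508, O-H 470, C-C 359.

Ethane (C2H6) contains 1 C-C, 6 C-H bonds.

D(C=O) ≈ 770 kJ/mol

Let D be the C=O bond energy.
Σ(broken) = 2×359 + 12×397 + 7×508 = 9038
Σ(formed) = 8×D + 12×470 = 5640 + 8D
ΔH = Σ(broken) − Σ(formed) = (9038) − (5640 + 8D) = +3398 − 8D
Setting this equal to −2762 kJ gives 8D = 6160, so D = 770 kJ/mol.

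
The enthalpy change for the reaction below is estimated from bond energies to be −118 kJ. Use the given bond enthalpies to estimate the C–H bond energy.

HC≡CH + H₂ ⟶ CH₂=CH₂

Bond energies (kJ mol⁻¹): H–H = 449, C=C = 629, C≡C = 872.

Let D be the C–H bond energy.
Σ(broken) = 1×872 + 2×D + 1×449 = 1321 + 2D
Σ(formed) = 4×D + 1×629 = 629 + 4D
ΔH = Σ(broken) − Σ(formed) = (1321 + 2D) − (629 + 4D) = +692 − 2D
Setting this equal to −118 kJ gives 2D = 810, so D = 405 kJ/mol.

D(C–H) ≈ 405 kJ/mol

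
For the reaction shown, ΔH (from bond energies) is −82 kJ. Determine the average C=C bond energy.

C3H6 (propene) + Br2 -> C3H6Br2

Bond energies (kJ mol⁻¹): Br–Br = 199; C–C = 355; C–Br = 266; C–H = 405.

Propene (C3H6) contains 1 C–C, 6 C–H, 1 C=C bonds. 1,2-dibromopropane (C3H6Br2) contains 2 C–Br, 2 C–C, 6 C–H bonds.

Let D be the C=C bond energy.
Σ(broken) = 1×199 + 1×355 + 6×405 + 1×D = 2984 + D
Σ(formed) = 2×266 + 2×355 + 6×405 = 3672
ΔH = Σ(broken) − Σ(formed) = (2984 + D) − (3672) = −688 + D
Setting this equal to −82 kJ gives D = 606 kJ/mol.

D(C=C) ≈ 606 kJ/mol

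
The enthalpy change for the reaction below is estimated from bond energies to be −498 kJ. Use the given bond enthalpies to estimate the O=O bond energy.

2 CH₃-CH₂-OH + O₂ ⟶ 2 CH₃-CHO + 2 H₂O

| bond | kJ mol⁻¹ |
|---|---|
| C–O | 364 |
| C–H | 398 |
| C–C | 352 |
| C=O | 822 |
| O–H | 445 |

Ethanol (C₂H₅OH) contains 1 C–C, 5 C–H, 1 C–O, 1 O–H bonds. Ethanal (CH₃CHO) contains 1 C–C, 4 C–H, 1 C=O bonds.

D(O=O) ≈ 512 kJ/mol

Let D be the O=O bond energy.
Σ(broken) = 2×352 + 10×398 + 2×364 + 2×445 + 1×D = 6302 + D
Σ(formed) = 2×352 + 8×398 + 2×822 + 4×445 = 7312
ΔH = Σ(broken) − Σ(formed) = (6302 + D) − (7312) = −1010 + D
Setting this equal to −498 kJ gives D = 512 kJ/mol.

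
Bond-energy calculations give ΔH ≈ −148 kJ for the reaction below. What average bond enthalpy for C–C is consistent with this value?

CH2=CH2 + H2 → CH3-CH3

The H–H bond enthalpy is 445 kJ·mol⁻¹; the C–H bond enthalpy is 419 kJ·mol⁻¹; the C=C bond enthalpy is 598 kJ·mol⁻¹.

Let D be the C–C bond energy.
Σ(broken) = 4×419 + 1×598 + 1×445 = 2719
Σ(formed) = 1×D + 6×419 = 2514 + D
ΔH = Σ(broken) − Σ(formed) = (2719) − (2514 + D) = +205 − D
Setting this equal to −148 kJ gives D = 353 kJ/mol.

D(C–C) ≈ 353 kJ/mol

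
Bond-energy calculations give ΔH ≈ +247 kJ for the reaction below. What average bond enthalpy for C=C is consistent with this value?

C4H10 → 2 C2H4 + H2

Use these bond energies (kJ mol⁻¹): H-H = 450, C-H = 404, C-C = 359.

Let D be the C=C bond energy.
Σ(broken) = 3×359 + 10×404 = 5117
Σ(formed) = 8×404 + 2×D + 1×450 = 3682 + 2D
ΔH = Σ(broken) − Σ(formed) = (5117) − (3682 + 2D) = +1435 − 2D
Setting this equal to +247 kJ gives 2D = 1188, so D = 594 kJ/mol.

D(C=C) ≈ 594 kJ/mol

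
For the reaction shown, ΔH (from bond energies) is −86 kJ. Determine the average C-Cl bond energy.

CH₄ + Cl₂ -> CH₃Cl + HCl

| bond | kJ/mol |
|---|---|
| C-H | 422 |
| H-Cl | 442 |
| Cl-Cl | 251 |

D(C-Cl) ≈ 317 kJ/mol

Let D be the C-Cl bond energy.
Σ(broken) = 4×422 + 1×251 = 1939
Σ(formed) = 1×D + 3×422 + 1×442 = 1708 + D
ΔH = Σ(broken) − Σ(formed) = (1939) − (1708 + D) = +231 − D
Setting this equal to −86 kJ gives D = 317 kJ/mol.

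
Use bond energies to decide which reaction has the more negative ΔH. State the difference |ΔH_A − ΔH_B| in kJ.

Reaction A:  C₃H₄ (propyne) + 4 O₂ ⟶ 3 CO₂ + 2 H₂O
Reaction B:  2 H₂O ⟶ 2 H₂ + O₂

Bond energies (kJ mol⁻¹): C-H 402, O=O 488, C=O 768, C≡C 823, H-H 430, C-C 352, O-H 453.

Reaction A:
  Bonds broken (reactants):
    C≡C: 1 × 823 = 823
    C-C: 1 × 352 = 352
    C-H: 4 × 402 = 1608
    O=O: 4 × 488 = 1952
    Σ(broken) = 4735 kJ
  Bonds formed (products):
    C=O: 6 × 768 = 4608
    O-H: 4 × 453 = 1812
    Σ(formed) = 6420 kJ
  ΔH_A = 4735 − 6420 = −1685 kJ
Reaction B:
  Bonds broken (reactants):
    O-H: 4 × 453 = 1812
    Σ(broken) = 1812 kJ
  Bonds formed (products):
    H-H: 2 × 430 = 860
    O=O: 1 × 488 = 488
    Σ(formed) = 1348 kJ
  ΔH_B = 1812 − 1348 = +464 kJ
ΔH_A − ΔH_B = −2149 kJ, so reaction A has the more negative ΔH; |ΔH_A − ΔH_B| = 2149 kJ.

Reaction A, by 2149 kJ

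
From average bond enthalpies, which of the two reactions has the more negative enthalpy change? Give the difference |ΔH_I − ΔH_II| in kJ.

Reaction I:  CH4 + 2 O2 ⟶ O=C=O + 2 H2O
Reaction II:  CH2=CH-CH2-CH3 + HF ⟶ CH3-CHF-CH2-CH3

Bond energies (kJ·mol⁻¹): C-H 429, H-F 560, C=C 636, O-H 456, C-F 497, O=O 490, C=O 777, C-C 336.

Reaction I:
  Bonds broken (reactants):
    C-H: 4 × 429 = 1716
    O=O: 2 × 490 = 980
    Σ(broken) = 2696 kJ
  Bonds formed (products):
    C=O: 2 × 777 = 1554
    O-H: 4 × 456 = 1824
    Σ(formed) = 3378 kJ
  ΔH_I = 2696 − 3378 = −682 kJ
Reaction II:
  Bonds broken (reactants):
    C-C: 2 × 336 = 672
    C-H: 8 × 429 = 3432
    C=C: 1 × 636 = 636
    H-F: 1 × 560 = 560
    Σ(broken) = 5300 kJ
  Bonds formed (products):
    C-C: 3 × 336 = 1008
    C-F: 1 × 497 = 497
    C-H: 9 × 429 = 3861
    Σ(formed) = 5366 kJ
  ΔH_II = 5300 − 5366 = −66 kJ
ΔH_I − ΔH_II = −616 kJ, so reaction I has the more negative ΔH; |ΔH_I − ΔH_II| = 616 kJ.

Reaction I, by 616 kJ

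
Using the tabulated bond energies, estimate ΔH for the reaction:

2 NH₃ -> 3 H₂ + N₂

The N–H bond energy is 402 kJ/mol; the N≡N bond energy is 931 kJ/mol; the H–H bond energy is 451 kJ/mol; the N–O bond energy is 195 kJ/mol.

ΔH ≈ +128 kJ

Bonds broken (reactants):
  N–H: 6 × 402 = 2412
  Σ(broken) = 2412 kJ
Bonds formed (products):
  H–H: 3 × 451 = 1353
  N≡N: 1 × 931 = 931
  Σ(formed) = 2284 kJ
ΔH = Σ(broken) − Σ(formed) = 2412 − 2284 = +128 kJ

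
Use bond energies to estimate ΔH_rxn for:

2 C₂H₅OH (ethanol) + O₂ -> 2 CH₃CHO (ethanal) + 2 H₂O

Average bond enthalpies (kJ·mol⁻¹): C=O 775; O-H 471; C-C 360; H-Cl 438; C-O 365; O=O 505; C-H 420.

ΔH ≈ −417 kJ

Bonds broken (reactants):
  C-C: 2 × 360 = 720
  C-H: 10 × 420 = 4200
  C-O: 2 × 365 = 730
  O-H: 2 × 471 = 942
  O=O: 1 × 505 = 505
  Σ(broken) = 7097 kJ
Bonds formed (products):
  C-C: 2 × 360 = 720
  C-H: 8 × 420 = 3360
  C=O: 2 × 775 = 1550
  O-H: 4 × 471 = 1884
  Σ(formed) = 7514 kJ
ΔH = Σ(broken) − Σ(formed) = 7097 − 7514 = −417 kJ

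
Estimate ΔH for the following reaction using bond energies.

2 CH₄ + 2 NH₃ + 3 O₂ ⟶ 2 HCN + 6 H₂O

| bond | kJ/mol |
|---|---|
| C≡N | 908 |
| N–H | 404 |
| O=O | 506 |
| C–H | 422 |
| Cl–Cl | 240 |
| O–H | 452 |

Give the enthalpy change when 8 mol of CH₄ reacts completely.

ΔH = −3064 kJ

Bonds broken (reactants):
  C–H: 8 × 422 = 3376
  N–H: 6 × 404 = 2424
  O=O: 3 × 506 = 1518
  Σ(broken) = 7318 kJ
Bonds formed (products):
  C≡N: 2 × 908 = 1816
  C–H: 2 × 422 = 844
  O–H: 12 × 452 = 5424
  Σ(formed) = 8084 kJ
ΔH = Σ(broken) − Σ(formed) = 7318 − 8084 = −766 kJ
For 4× the reaction as written: 4 × (−766) = −3064 kJ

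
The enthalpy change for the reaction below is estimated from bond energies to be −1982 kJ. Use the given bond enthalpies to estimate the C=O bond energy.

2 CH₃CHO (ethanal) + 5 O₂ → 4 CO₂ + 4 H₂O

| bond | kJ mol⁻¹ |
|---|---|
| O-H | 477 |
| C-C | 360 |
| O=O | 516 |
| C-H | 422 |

D(C=O) ≈ 807 kJ/mol

Let D be the C=O bond energy.
Σ(broken) = 2×360 + 8×422 + 2×D + 5×516 = 6676 + 2D
Σ(formed) = 8×D + 8×477 = 3816 + 8D
ΔH = Σ(broken) − Σ(formed) = (6676 + 2D) − (3816 + 8D) = +2860 − 6D
Setting this equal to −1982 kJ gives 6D = 4842, so D = 807 kJ/mol.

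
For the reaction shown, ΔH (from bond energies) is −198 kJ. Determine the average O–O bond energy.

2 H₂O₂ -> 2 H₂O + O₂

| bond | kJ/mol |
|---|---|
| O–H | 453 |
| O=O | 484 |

D(O–O) ≈ 143 kJ/mol

Let D be the O–O bond energy.
Σ(broken) = 4×453 + 2×D = 1812 + 2D
Σ(formed) = 4×453 + 1×484 = 2296
ΔH = Σ(broken) − Σ(formed) = (1812 + 2D) − (2296) = −484 + 2D
Setting this equal to −198 kJ gives 2D = 286, so D = 143 kJ/mol.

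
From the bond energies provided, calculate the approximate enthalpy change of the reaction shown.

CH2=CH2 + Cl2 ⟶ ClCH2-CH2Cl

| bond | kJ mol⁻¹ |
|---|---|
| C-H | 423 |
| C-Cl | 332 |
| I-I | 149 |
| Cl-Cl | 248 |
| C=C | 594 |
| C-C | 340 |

ΔH ≈ −162 kJ

Bonds broken (reactants):
  C-H: 4 × 423 = 1692
  C=C: 1 × 594 = 594
  Cl-Cl: 1 × 248 = 248
  Σ(broken) = 2534 kJ
Bonds formed (products):
  C-C: 1 × 340 = 340
  C-Cl: 2 × 332 = 664
  C-H: 4 × 423 = 1692
  Σ(formed) = 2696 kJ
ΔH = Σ(broken) − Σ(formed) = 2534 − 2696 = −162 kJ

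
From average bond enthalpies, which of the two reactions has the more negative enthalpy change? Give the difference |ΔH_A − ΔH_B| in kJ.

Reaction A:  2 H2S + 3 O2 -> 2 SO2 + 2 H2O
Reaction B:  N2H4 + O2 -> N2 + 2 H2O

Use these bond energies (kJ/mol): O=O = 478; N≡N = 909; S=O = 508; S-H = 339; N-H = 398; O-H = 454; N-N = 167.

Reaction A:
  Bonds broken (reactants):
    O=O: 3 × 478 = 1434
    S-H: 4 × 339 = 1356
    Σ(broken) = 2790 kJ
  Bonds formed (products):
    O-H: 4 × 454 = 1816
    S=O: 4 × 508 = 2032
    Σ(formed) = 3848 kJ
  ΔH_A = 2790 − 3848 = −1058 kJ
Reaction B:
  Bonds broken (reactants):
    N-H: 4 × 398 = 1592
    N-N: 1 × 167 = 167
    O=O: 1 × 478 = 478
    Σ(broken) = 2237 kJ
  Bonds formed (products):
    N≡N: 1 × 909 = 909
    O-H: 4 × 454 = 1816
    Σ(formed) = 2725 kJ
  ΔH_B = 2237 − 2725 = −488 kJ
ΔH_A − ΔH_B = −570 kJ, so reaction A has the more negative ΔH; |ΔH_A − ΔH_B| = 570 kJ.

Reaction A, by 570 kJ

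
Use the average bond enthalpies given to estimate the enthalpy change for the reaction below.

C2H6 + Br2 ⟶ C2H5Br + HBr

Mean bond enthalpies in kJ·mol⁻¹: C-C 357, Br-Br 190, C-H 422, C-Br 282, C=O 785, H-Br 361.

ΔH ≈ −31 kJ

Bonds broken (reactants):
  Br-Br: 1 × 190 = 190
  C-C: 1 × 357 = 357
  C-H: 6 × 422 = 2532
  Σ(broken) = 3079 kJ
Bonds formed (products):
  C-Br: 1 × 282 = 282
  C-C: 1 × 357 = 357
  C-H: 5 × 422 = 2110
  H-Br: 1 × 361 = 361
  Σ(formed) = 3110 kJ
ΔH = Σ(broken) − Σ(formed) = 3079 − 3110 = −31 kJ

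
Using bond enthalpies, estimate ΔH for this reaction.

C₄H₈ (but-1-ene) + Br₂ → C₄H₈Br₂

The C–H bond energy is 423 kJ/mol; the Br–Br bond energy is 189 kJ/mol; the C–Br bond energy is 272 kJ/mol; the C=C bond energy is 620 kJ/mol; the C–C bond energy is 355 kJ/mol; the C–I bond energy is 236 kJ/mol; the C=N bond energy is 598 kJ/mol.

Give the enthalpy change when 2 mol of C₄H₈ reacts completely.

Bonds broken (reactants):
  Br–Br: 1 × 189 = 189
  C–C: 2 × 355 = 710
  C–H: 8 × 423 = 3384
  C=C: 1 × 620 = 620
  Σ(broken) = 4903 kJ
Bonds formed (products):
  C–Br: 2 × 272 = 544
  C–C: 3 × 355 = 1065
  C–H: 8 × 423 = 3384
  Σ(formed) = 4993 kJ
ΔH = Σ(broken) − Σ(formed) = 4903 − 4993 = −90 kJ
For 2× the reaction as written: 2 × (−90) = −180 kJ

ΔH = −180 kJ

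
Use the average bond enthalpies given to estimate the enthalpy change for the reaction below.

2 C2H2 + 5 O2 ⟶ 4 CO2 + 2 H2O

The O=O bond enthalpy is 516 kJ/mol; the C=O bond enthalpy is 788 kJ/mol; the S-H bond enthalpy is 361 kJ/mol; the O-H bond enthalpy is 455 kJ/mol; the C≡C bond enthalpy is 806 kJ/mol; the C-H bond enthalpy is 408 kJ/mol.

Bonds broken (reactants):
  C≡C: 2 × 806 = 1612
  C-H: 4 × 408 = 1632
  O=O: 5 × 516 = 2580
  Σ(broken) = 5824 kJ
Bonds formed (products):
  C=O: 8 × 788 = 6304
  O-H: 4 × 455 = 1820
  Σ(formed) = 8124 kJ
ΔH = Σ(broken) − Σ(formed) = 5824 − 8124 = −2300 kJ

ΔH ≈ −2300 kJ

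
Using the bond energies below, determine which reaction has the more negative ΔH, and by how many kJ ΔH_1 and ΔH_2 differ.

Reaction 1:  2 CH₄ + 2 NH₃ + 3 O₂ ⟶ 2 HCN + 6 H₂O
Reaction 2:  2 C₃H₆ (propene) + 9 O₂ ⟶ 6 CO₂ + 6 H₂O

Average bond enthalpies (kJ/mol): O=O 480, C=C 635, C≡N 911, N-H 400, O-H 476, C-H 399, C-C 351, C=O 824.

Reaction 2, by 3220 kJ

Reaction 1:
  Bonds broken (reactants):
    C-H: 8 × 399 = 3192
    N-H: 6 × 400 = 2400
    O=O: 3 × 480 = 1440
    Σ(broken) = 7032 kJ
  Bonds formed (products):
    C≡N: 2 × 911 = 1822
    C-H: 2 × 399 = 798
    O-H: 12 × 476 = 5712
    Σ(formed) = 8332 kJ
  ΔH_1 = 7032 − 8332 = −1300 kJ
Reaction 2:
  Bonds broken (reactants):
    C-C: 2 × 351 = 702
    C-H: 12 × 399 = 4788
    C=C: 2 × 635 = 1270
    O=O: 9 × 480 = 4320
    Σ(broken) = 11080 kJ
  Bonds formed (products):
    C=O: 12 × 824 = 9888
    O-H: 12 × 476 = 5712
    Σ(formed) = 15600 kJ
  ΔH_2 = 11080 − 15600 = −4520 kJ
ΔH_1 − ΔH_2 = +3220 kJ, so reaction 2 has the more negative ΔH; |ΔH_1 − ΔH_2| = 3220 kJ.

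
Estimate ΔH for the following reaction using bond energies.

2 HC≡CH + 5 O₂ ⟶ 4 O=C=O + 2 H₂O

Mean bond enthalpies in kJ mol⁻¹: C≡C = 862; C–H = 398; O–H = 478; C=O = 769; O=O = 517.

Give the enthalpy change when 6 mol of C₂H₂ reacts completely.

ΔH = −6489 kJ

Bonds broken (reactants):
  C≡C: 2 × 862 = 1724
  C–H: 4 × 398 = 1592
  O=O: 5 × 517 = 2585
  Σ(broken) = 5901 kJ
Bonds formed (products):
  C=O: 8 × 769 = 6152
  O–H: 4 × 478 = 1912
  Σ(formed) = 8064 kJ
ΔH = Σ(broken) − Σ(formed) = 5901 − 8064 = −2163 kJ
For 3× the reaction as written: 3 × (−2163) = −6489 kJ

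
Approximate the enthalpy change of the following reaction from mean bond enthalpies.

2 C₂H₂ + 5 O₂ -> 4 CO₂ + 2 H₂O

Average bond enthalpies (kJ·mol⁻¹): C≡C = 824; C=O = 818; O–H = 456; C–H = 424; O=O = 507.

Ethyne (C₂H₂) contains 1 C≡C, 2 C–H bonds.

ΔH ≈ −2489 kJ

Bonds broken (reactants):
  C≡C: 2 × 824 = 1648
  C–H: 4 × 424 = 1696
  O=O: 5 × 507 = 2535
  Σ(broken) = 5879 kJ
Bonds formed (products):
  C=O: 8 × 818 = 6544
  O–H: 4 × 456 = 1824
  Σ(formed) = 8368 kJ
ΔH = Σ(broken) − Σ(formed) = 5879 − 8368 = −2489 kJ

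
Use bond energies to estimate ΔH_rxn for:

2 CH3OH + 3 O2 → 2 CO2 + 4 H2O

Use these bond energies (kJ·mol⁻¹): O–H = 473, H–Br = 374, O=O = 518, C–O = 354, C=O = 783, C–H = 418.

ΔH ≈ −1200 kJ

Bonds broken (reactants):
  C–H: 6 × 418 = 2508
  C–O: 2 × 354 = 708
  O–H: 2 × 473 = 946
  O=O: 3 × 518 = 1554
  Σ(broken) = 5716 kJ
Bonds formed (products):
  C=O: 4 × 783 = 3132
  O–H: 8 × 473 = 3784
  Σ(formed) = 6916 kJ
ΔH = Σ(broken) − Σ(formed) = 5716 − 6916 = −1200 kJ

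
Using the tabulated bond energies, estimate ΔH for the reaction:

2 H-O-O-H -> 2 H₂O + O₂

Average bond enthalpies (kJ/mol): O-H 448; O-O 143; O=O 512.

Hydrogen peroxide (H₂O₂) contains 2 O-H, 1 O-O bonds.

ΔH ≈ −226 kJ

Bonds broken (reactants):
  O-H: 4 × 448 = 1792
  O-O: 2 × 143 = 286
  Σ(broken) = 2078 kJ
Bonds formed (products):
  O-H: 4 × 448 = 1792
  O=O: 1 × 512 = 512
  Σ(formed) = 2304 kJ
ΔH = Σ(broken) − Σ(formed) = 2078 − 2304 = −226 kJ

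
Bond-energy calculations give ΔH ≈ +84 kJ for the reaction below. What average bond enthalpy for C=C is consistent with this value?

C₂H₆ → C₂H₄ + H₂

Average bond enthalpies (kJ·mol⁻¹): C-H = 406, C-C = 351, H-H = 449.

D(C=C) ≈ 630 kJ/mol

Let D be the C=C bond energy.
Σ(broken) = 1×351 + 6×406 = 2787
Σ(formed) = 4×406 + 1×D + 1×449 = 2073 + D
ΔH = Σ(broken) − Σ(formed) = (2787) − (2073 + D) = +714 − D
Setting this equal to +84 kJ gives D = 630 kJ/mol.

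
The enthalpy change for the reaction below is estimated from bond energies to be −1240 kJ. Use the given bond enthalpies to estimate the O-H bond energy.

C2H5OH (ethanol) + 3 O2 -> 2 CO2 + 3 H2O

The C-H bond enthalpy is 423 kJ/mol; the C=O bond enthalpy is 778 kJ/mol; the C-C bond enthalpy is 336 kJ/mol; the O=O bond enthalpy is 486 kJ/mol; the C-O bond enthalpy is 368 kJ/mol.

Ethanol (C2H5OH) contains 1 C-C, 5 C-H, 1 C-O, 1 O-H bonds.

D(O-H) ≈ 481 kJ/mol

Let D be the O-H bond energy.
Σ(broken) = 1×336 + 5×423 + 1×368 + 1×D + 3×486 = 4277 + D
Σ(formed) = 4×778 + 6×D = 3112 + 6D
ΔH = Σ(broken) − Σ(formed) = (4277 + D) − (3112 + 6D) = +1165 − 5D
Setting this equal to −1240 kJ gives 5D = 2405, so D = 481 kJ/mol.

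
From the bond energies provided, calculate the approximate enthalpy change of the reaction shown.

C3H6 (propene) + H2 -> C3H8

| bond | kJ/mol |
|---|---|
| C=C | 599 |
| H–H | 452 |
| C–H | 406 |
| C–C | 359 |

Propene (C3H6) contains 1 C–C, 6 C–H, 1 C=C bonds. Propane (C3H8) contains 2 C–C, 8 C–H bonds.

ΔH ≈ −120 kJ

Bonds broken (reactants):
  C–C: 1 × 359 = 359
  C–H: 6 × 406 = 2436
  C=C: 1 × 599 = 599
  H–H: 1 × 452 = 452
  Σ(broken) = 3846 kJ
Bonds formed (products):
  C–C: 2 × 359 = 718
  C–H: 8 × 406 = 3248
  Σ(formed) = 3966 kJ
ΔH = Σ(broken) − Σ(formed) = 3846 − 3966 = −120 kJ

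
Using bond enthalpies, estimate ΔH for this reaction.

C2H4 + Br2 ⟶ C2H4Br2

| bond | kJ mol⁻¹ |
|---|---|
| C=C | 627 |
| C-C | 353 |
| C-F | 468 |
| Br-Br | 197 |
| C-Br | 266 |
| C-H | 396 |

Bonds broken (reactants):
  Br-Br: 1 × 197 = 197
  C-H: 4 × 396 = 1584
  C=C: 1 × 627 = 627
  Σ(broken) = 2408 kJ
Bonds formed (products):
  C-Br: 2 × 266 = 532
  C-C: 1 × 353 = 353
  C-H: 4 × 396 = 1584
  Σ(formed) = 2469 kJ
ΔH = Σ(broken) − Σ(formed) = 2408 − 2469 = −61 kJ

ΔH ≈ −61 kJ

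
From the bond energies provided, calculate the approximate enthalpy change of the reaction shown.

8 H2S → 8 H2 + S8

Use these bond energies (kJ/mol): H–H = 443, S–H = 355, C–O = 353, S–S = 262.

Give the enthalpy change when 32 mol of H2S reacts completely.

Bonds broken (reactants):
  S–H: 16 × 355 = 5680
  Σ(broken) = 5680 kJ
Bonds formed (products):
  H–H: 8 × 443 = 3544
  S–S: 8 × 262 = 2096
  Σ(formed) = 5640 kJ
ΔH = Σ(broken) − Σ(formed) = 5680 − 5640 = +40 kJ
For 4× the reaction as written: 4 × (+40) = +160 kJ

ΔH = +160 kJ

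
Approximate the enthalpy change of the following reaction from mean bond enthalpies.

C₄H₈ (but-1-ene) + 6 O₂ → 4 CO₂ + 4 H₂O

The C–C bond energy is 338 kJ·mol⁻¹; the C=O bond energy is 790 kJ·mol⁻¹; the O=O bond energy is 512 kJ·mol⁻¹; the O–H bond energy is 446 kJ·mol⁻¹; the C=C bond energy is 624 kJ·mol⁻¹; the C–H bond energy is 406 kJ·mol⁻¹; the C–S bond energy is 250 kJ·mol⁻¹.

Bonds broken (reactants):
  C–C: 2 × 338 = 676
  C–H: 8 × 406 = 3248
  C=C: 1 × 624 = 624
  O=O: 6 × 512 = 3072
  Σ(broken) = 7620 kJ
Bonds formed (products):
  C=O: 8 × 790 = 6320
  O–H: 8 × 446 = 3568
  Σ(formed) = 9888 kJ
ΔH = Σ(broken) − Σ(formed) = 7620 − 9888 = −2268 kJ

ΔH ≈ −2268 kJ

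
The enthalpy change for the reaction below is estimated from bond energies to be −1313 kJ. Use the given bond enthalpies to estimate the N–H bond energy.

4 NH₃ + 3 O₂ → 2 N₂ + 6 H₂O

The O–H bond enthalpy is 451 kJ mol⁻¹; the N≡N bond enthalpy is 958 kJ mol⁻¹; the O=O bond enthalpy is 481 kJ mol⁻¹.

D(N–H) ≈ 381 kJ/mol

Let D be the N–H bond energy.
Σ(broken) = 12×D + 3×481 = 1443 + 12D
Σ(formed) = 2×958 + 12×451 = 7328
ΔH = Σ(broken) − Σ(formed) = (1443 + 12D) − (7328) = −5885 + 12D
Setting this equal to −1313 kJ gives 12D = 4572, so D = 381 kJ/mol.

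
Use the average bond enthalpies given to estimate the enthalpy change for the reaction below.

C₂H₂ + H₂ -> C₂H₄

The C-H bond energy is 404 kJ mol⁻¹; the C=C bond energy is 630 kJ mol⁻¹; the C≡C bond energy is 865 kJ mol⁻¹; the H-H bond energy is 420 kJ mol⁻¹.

Bonds broken (reactants):
  C≡C: 1 × 865 = 865
  C-H: 2 × 404 = 808
  H-H: 1 × 420 = 420
  Σ(broken) = 2093 kJ
Bonds formed (products):
  C-H: 4 × 404 = 1616
  C=C: 1 × 630 = 630
  Σ(formed) = 2246 kJ
ΔH = Σ(broken) − Σ(formed) = 2093 − 2246 = −153 kJ

ΔH ≈ −153 kJ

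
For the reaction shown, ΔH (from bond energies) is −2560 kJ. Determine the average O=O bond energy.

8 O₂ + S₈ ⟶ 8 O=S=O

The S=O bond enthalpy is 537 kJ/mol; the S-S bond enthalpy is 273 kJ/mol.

D(O=O) ≈ 481 kJ/mol

Let D be the O=O bond energy.
Σ(broken) = 8×D + 8×273 = 2184 + 8D
Σ(formed) = 16×537 = 8592
ΔH = Σ(broken) − Σ(formed) = (2184 + 8D) − (8592) = −6408 + 8D
Setting this equal to −2560 kJ gives 8D = 3848, so D = 481 kJ/mol.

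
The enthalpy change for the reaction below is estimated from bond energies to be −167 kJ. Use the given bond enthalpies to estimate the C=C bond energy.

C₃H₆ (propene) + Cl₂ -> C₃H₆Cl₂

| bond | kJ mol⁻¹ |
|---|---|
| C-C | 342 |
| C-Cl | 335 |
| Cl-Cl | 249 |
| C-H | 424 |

Let D be the C=C bond energy.
Σ(broken) = 1×342 + 6×424 + 1×D + 1×249 = 3135 + D
Σ(formed) = 2×342 + 2×335 + 6×424 = 3898
ΔH = Σ(broken) − Σ(formed) = (3135 + D) − (3898) = −763 + D
Setting this equal to −167 kJ gives D = 596 kJ/mol.

D(C=C) ≈ 596 kJ/mol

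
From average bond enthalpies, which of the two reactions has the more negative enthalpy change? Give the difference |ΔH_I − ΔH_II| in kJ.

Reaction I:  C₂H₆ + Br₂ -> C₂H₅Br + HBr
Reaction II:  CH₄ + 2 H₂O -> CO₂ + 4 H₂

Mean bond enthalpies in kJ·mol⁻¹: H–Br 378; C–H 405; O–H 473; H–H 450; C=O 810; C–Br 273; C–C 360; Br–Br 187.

Reaction I, by 151 kJ

Reaction I:
  Bonds broken (reactants):
    Br–Br: 1 × 187 = 187
    C–C: 1 × 360 = 360
    C–H: 6 × 405 = 2430
    Σ(broken) = 2977 kJ
  Bonds formed (products):
    C–Br: 1 × 273 = 273
    C–C: 1 × 360 = 360
    C–H: 5 × 405 = 2025
    H–Br: 1 × 378 = 378
    Σ(formed) = 3036 kJ
  ΔH_I = 2977 − 3036 = −59 kJ
Reaction II:
  Bonds broken (reactants):
    C–H: 4 × 405 = 1620
    O–H: 4 × 473 = 1892
    Σ(broken) = 3512 kJ
  Bonds formed (products):
    C=O: 2 × 810 = 1620
    H–H: 4 × 450 = 1800
    Σ(formed) = 3420 kJ
  ΔH_II = 3512 − 3420 = +92 kJ
ΔH_I − ΔH_II = −151 kJ, so reaction I has the more negative ΔH; |ΔH_I − ΔH_II| = 151 kJ.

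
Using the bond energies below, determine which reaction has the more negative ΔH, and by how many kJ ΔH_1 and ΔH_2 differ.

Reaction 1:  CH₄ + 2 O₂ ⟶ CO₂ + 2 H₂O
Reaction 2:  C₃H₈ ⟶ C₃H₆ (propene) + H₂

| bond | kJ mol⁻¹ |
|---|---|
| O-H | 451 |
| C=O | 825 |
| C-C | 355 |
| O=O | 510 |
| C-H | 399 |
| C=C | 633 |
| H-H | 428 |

Reaction 1, by 930 kJ

Reaction 1:
  Bonds broken (reactants):
    C-H: 4 × 399 = 1596
    O=O: 2 × 510 = 1020
    Σ(broken) = 2616 kJ
  Bonds formed (products):
    C=O: 2 × 825 = 1650
    O-H: 4 × 451 = 1804
    Σ(formed) = 3454 kJ
  ΔH_1 = 2616 − 3454 = −838 kJ
Reaction 2:
  Bonds broken (reactants):
    C-C: 2 × 355 = 710
    C-H: 8 × 399 = 3192
    Σ(broken) = 3902 kJ
  Bonds formed (products):
    C-C: 1 × 355 = 355
    C-H: 6 × 399 = 2394
    C=C: 1 × 633 = 633
    H-H: 1 × 428 = 428
    Σ(formed) = 3810 kJ
  ΔH_2 = 3902 − 3810 = +92 kJ
ΔH_1 − ΔH_2 = −930 kJ, so reaction 1 has the more negative ΔH; |ΔH_1 − ΔH_2| = 930 kJ.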